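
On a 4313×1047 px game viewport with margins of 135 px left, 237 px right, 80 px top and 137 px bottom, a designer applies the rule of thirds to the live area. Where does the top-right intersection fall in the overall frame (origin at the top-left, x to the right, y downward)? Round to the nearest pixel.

x = 2762 px, y = 357 px

Content width = 4313 − 135 − 237 = 3941 px; content height = 1047 − 80 − 137 = 830 px.
Top-right is two-thirds across and one-third down within the live area.
x = 135 + 2 × 3941/3 = 135 + 2627.33 ≈ 2762
y = 80 + 1 × 830/3 = 80 + 276.67 ≈ 357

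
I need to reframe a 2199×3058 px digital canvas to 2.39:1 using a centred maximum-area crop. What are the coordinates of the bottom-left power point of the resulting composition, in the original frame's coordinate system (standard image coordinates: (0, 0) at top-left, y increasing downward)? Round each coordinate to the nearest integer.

x = 733 px, y = 1682 px

2199/3058 < 2.39/1, so the 2.39:1 crop keeps the full width 2199 and trims height to 2199 × 1/2.39 = 920.08 px.
Top offset = (3058 − 920.08)/2 = 1068.96 px; left offset = 0.
Bottom-left is one-third across and two-thirds down within the crop:
x = 0.00 + 1 × 2199.00/3 ≈ 733; y = 1068.96 + 2 × 920.08/3 ≈ 1682.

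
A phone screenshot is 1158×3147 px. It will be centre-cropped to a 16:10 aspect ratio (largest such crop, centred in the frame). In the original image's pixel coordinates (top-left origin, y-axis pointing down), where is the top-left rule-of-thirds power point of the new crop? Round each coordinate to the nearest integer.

1158/3147 < 16/10, so the 16:10 crop keeps the full width 1158 and trims height to 1158 × 10/16 = 723.75 px.
Top offset = (3147 − 723.75)/2 = 1211.62 px; left offset = 0.
Top-left is one-third across and one-third down within the crop:
x = 0.00 + 1 × 1158.00/3 ≈ 386; y = 1211.62 + 1 × 723.75/3 ≈ 1453.

x = 386 px, y = 1453 px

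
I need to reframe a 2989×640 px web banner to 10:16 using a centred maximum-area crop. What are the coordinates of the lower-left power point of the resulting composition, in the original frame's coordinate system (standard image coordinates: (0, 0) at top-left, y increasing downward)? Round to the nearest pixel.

2989/640 > 10/16, so the 10:16 crop keeps the full height 640 and trims width to 640 × 10/16 = 400.00 px.
Left offset = (2989 − 400.00)/2 = 1294.50 px; top offset = 0.
Lower-left is one-third across and two-thirds down within the crop:
x = 1294.50 + 1 × 400.00/3 ≈ 1428; y = 0.00 + 2 × 640.00/3 ≈ 427.

(1428, 427)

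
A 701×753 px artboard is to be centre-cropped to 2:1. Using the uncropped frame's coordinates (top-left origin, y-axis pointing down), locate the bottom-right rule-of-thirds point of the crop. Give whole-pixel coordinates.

701/753 < 2/1, so the 2:1 crop keeps the full width 701 and trims height to 701 × 1/2 = 350.50 px.
Top offset = (753 − 350.50)/2 = 201.25 px; left offset = 0.
Bottom-right is two-thirds across and two-thirds down within the crop:
x = 0.00 + 2 × 701.00/3 ≈ 467; y = 201.25 + 2 × 350.50/3 ≈ 435.

(467, 435)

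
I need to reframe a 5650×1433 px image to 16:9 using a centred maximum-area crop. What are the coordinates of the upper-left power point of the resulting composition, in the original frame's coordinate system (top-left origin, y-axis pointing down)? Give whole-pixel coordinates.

(2400, 478)

5650/1433 > 16/9, so the 16:9 crop keeps the full height 1433 and trims width to 1433 × 16/9 = 2547.56 px.
Left offset = (5650 − 2547.56)/2 = 1551.22 px; top offset = 0.
Upper-left is one-third across and one-third down within the crop:
x = 1551.22 + 1 × 2547.56/3 ≈ 2400; y = 0.00 + 1 × 1433.00/3 ≈ 478.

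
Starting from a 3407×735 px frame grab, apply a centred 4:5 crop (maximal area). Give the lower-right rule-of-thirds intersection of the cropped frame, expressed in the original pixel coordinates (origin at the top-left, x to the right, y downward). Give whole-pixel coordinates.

3407/735 > 4/5, so the 4:5 crop keeps the full height 735 and trims width to 735 × 4/5 = 588.00 px.
Left offset = (3407 − 588.00)/2 = 1409.50 px; top offset = 0.
Lower-right is two-thirds across and two-thirds down within the crop:
x = 1409.50 + 2 × 588.00/3 ≈ 1802; y = 0.00 + 2 × 735.00/3 ≈ 490.

x = 1802 px, y = 490 px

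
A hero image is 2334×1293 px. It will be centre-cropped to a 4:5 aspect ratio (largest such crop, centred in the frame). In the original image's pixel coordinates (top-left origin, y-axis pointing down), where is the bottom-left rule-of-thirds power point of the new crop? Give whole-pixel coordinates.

x = 995 px, y = 862 px

2334/1293 > 4/5, so the 4:5 crop keeps the full height 1293 and trims width to 1293 × 4/5 = 1034.40 px.
Left offset = (2334 − 1034.40)/2 = 649.80 px; top offset = 0.
Bottom-left is one-third across and two-thirds down within the crop:
x = 649.80 + 1 × 1034.40/3 ≈ 995; y = 0.00 + 2 × 1293.00/3 ≈ 862.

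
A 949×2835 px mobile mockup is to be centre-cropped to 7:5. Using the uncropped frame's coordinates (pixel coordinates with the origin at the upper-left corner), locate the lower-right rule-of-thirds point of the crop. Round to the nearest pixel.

(633, 1530)

949/2835 < 7/5, so the 7:5 crop keeps the full width 949 and trims height to 949 × 5/7 = 677.86 px.
Top offset = (2835 − 677.86)/2 = 1078.57 px; left offset = 0.
Lower-right is two-thirds across and two-thirds down within the crop:
x = 0.00 + 2 × 949.00/3 ≈ 633; y = 1078.57 + 2 × 677.86/3 ≈ 1530.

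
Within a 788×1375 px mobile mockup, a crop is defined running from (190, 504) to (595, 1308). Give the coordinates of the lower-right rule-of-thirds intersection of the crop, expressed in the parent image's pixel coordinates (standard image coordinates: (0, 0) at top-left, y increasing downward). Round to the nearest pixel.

Crop width = 595 − 190 = 405 px; one third is 135.00 px.
Crop height = 1308 − 504 = 804 px; one third is 268.00 px.
The lower-right point is two-thirds across and two-thirds down within the crop:
x = 190 + 2 × 135.00 ≈ 460; y = 504 + 2 × 268.00 ≈ 1040.

x = 460 px, y = 1040 px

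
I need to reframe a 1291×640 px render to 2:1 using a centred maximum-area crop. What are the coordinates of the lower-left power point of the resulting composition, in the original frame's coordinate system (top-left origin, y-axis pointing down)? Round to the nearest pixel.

x = 432 px, y = 427 px

1291/640 > 2/1, so the 2:1 crop keeps the full height 640 and trims width to 640 × 2/1 = 1280.00 px.
Left offset = (1291 − 1280.00)/2 = 5.50 px; top offset = 0.
Lower-left is one-third across and two-thirds down within the crop:
x = 5.50 + 1 × 1280.00/3 ≈ 432; y = 0.00 + 2 × 640.00/3 ≈ 427.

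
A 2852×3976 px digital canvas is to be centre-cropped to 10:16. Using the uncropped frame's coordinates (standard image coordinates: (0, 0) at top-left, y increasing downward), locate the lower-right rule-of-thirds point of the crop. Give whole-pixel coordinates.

x = 1840 px, y = 2651 px

2852/3976 > 10/16, so the 10:16 crop keeps the full height 3976 and trims width to 3976 × 10/16 = 2485.00 px.
Left offset = (2852 − 2485.00)/2 = 183.50 px; top offset = 0.
Lower-right is two-thirds across and two-thirds down within the crop:
x = 183.50 + 2 × 2485.00/3 ≈ 1840; y = 0.00 + 2 × 3976.00/3 ≈ 2651.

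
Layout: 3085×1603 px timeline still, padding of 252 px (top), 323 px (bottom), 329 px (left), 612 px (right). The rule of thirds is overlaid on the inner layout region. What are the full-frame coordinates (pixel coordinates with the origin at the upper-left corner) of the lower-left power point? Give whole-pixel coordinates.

Content width = 3085 − 329 − 612 = 2144 px; content height = 1603 − 252 − 323 = 1028 px.
Lower-left is one-third across and two-thirds down within the inner layout region.
x = 329 + 1 × 2144/3 = 329 + 714.67 ≈ 1044
y = 252 + 2 × 1028/3 = 252 + 685.33 ≈ 937

x = 1044 px, y = 937 px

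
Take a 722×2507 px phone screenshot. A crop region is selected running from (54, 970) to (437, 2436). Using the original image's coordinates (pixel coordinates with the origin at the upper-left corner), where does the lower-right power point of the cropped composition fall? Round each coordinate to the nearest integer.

(309, 1947)

Crop width = 437 − 54 = 383 px; one third is 127.67 px.
Crop height = 2436 − 970 = 1466 px; one third is 488.67 px.
The lower-right point is two-thirds across and two-thirds down within the crop:
x = 54 + 2 × 127.67 ≈ 309; y = 970 + 2 × 488.67 ≈ 1947.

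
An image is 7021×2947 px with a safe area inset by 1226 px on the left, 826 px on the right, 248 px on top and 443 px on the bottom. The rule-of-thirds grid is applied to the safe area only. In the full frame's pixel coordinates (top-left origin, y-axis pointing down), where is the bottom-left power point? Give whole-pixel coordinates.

Content width = 7021 − 1226 − 826 = 4969 px; content height = 2947 − 248 − 443 = 2256 px.
Bottom-left is one-third across and two-thirds down within the safe area.
x = 1226 + 1 × 4969/3 = 1226 + 1656.33 ≈ 2882
y = 248 + 2 × 2256/3 = 248 + 1504.00 ≈ 1752

x = 2882 px, y = 1752 px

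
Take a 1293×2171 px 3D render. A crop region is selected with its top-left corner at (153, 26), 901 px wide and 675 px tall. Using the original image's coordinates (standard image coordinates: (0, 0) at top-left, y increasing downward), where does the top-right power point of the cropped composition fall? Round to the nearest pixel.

x = 754 px, y = 251 px

One third of the crop width 901 is 300.33 px.
One third of the crop height 675 is 225.00 px.
The top-right point is two-thirds across and one-third down within the crop:
x = 153 + 2 × 300.33 ≈ 754; y = 26 + 1 × 225.00 ≈ 251.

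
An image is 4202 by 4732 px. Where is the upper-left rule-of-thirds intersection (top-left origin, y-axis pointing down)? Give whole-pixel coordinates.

The upper-left point sits one-third of the way across and one-third of the way down.
x = 1 × 4202/3 ≈ 1401; y = 1 × 4732/3 ≈ 1577.

(1401, 1577)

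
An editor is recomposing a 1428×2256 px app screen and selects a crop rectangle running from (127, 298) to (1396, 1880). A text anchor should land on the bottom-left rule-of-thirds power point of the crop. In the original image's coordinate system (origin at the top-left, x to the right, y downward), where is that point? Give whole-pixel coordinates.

Crop width = 1396 − 127 = 1269 px; one third is 423.00 px.
Crop height = 1880 − 298 = 1582 px; one third is 527.33 px.
The bottom-left point is one-third across and two-thirds down within the crop:
x = 127 + 1 × 423.00 ≈ 550; y = 298 + 2 × 527.33 ≈ 1353.

x = 550 px, y = 1353 px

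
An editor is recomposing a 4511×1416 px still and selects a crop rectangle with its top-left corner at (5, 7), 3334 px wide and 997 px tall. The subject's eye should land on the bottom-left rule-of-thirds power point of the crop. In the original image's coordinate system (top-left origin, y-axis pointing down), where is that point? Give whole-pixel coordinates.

One third of the crop width 3334 is 1111.33 px.
One third of the crop height 997 is 332.33 px.
The bottom-left point is one-third across and two-thirds down within the crop:
x = 5 + 1 × 1111.33 ≈ 1116; y = 7 + 2 × 332.33 ≈ 672.

(1116, 672)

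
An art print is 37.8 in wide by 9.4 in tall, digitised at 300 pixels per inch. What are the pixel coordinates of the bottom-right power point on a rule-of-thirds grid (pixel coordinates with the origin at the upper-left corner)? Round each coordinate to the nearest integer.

(7560, 1880)

In pixels the canvas is 37.8 × 300 = 11340 wide and 9.4 × 300 = 2820 tall.
The bottom-right point is two-thirds across and two-thirds down:
x = 2 × 11340/3 ≈ 7560; y = 2 × 2820/3 ≈ 1880.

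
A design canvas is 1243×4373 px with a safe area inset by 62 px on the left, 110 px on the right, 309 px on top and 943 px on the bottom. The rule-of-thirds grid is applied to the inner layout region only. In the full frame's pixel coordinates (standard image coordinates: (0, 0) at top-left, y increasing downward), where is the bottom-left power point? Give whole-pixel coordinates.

Content width = 1243 − 62 − 110 = 1071 px; content height = 4373 − 309 − 943 = 3121 px.
Bottom-left is one-third across and two-thirds down within the inner layout region.
x = 62 + 1 × 1071/3 = 62 + 357.00 ≈ 419
y = 309 + 2 × 3121/3 = 309 + 2080.67 ≈ 2390

x = 419 px, y = 2390 px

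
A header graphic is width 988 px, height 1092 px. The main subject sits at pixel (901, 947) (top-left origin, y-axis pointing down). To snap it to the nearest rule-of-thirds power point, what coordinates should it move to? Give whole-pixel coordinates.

Third lines: x ∈ {329, 659}, y ∈ {364, 728}.
901 is closer to x = 659; 947 is closer to y = 728.
So the nearest intersection is the lower-right power point.

(659, 728)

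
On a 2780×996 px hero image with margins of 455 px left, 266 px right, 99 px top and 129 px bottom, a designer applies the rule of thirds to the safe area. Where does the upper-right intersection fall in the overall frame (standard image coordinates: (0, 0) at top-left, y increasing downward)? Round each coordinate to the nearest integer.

Content width = 2780 − 455 − 266 = 2059 px; content height = 996 − 99 − 129 = 768 px.
Upper-right is two-thirds across and one-third down within the safe area.
x = 455 + 2 × 2059/3 = 455 + 1372.67 ≈ 1828
y = 99 + 1 × 768/3 = 99 + 256.00 ≈ 355

(1828, 355)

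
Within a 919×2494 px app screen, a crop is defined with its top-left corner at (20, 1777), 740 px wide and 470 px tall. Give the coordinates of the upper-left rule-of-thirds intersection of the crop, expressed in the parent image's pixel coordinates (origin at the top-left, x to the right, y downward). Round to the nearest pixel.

One third of the crop width 740 is 246.67 px.
One third of the crop height 470 is 156.67 px.
The upper-left point is one-third across and one-third down within the crop:
x = 20 + 1 × 246.67 ≈ 267; y = 1777 + 1 × 156.67 ≈ 1934.

(267, 1934)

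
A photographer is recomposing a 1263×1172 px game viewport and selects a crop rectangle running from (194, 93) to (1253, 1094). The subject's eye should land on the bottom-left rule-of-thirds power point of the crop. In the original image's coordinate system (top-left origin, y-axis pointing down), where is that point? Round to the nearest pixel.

Crop width = 1253 − 194 = 1059 px; one third is 353.00 px.
Crop height = 1094 − 93 = 1001 px; one third is 333.67 px.
The bottom-left point is one-third across and two-thirds down within the crop:
x = 194 + 1 × 353.00 ≈ 547; y = 93 + 2 × 333.67 ≈ 760.

x = 547 px, y = 760 px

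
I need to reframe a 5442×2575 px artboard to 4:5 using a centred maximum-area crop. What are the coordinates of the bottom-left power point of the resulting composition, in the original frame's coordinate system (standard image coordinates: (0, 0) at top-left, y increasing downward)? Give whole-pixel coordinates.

5442/2575 > 4/5, so the 4:5 crop keeps the full height 2575 and trims width to 2575 × 4/5 = 2060.00 px.
Left offset = (5442 − 2060.00)/2 = 1691.00 px; top offset = 0.
Bottom-left is one-third across and two-thirds down within the crop:
x = 1691.00 + 1 × 2060.00/3 ≈ 2378; y = 0.00 + 2 × 2575.00/3 ≈ 1717.

x = 2378 px, y = 1717 px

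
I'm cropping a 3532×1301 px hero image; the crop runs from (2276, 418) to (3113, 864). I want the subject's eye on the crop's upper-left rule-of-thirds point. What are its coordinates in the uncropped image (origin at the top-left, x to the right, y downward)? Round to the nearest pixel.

x = 2555 px, y = 567 px

Crop width = 3113 − 2276 = 837 px; one third is 279.00 px.
Crop height = 864 − 418 = 446 px; one third is 148.67 px.
The upper-left point is one-third across and one-third down within the crop:
x = 2276 + 1 × 279.00 ≈ 2555; y = 418 + 1 × 148.67 ≈ 567.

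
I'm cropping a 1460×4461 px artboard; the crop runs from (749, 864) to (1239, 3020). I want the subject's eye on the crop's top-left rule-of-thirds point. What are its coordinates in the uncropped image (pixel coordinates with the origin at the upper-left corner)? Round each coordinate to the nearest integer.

Crop width = 1239 − 749 = 490 px; one third is 163.33 px.
Crop height = 3020 − 864 = 2156 px; one third is 718.67 px.
The top-left point is one-third across and one-third down within the crop:
x = 749 + 1 × 163.33 ≈ 912; y = 864 + 1 × 718.67 ≈ 1583.

x = 912 px, y = 1583 px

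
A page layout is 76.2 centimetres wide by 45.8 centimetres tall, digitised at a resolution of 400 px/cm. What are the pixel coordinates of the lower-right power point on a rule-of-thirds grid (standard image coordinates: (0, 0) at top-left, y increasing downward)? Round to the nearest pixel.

(20320, 12213)

In pixels the canvas is 76.2 × 400 = 30480 wide and 45.8 × 400 = 18320 tall.
The lower-right point is two-thirds across and two-thirds down:
x = 2 × 30480/3 ≈ 20320; y = 2 × 18320/3 ≈ 12213.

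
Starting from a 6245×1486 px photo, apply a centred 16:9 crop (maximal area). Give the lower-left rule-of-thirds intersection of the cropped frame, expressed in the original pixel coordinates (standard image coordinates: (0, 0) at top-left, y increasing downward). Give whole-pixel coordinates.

6245/1486 > 16/9, so the 16:9 crop keeps the full height 1486 and trims width to 1486 × 16/9 = 2641.78 px.
Left offset = (6245 − 2641.78)/2 = 1801.61 px; top offset = 0.
Lower-left is one-third across and two-thirds down within the crop:
x = 1801.61 + 1 × 2641.78/3 ≈ 2682; y = 0.00 + 2 × 1486.00/3 ≈ 991.

(2682, 991)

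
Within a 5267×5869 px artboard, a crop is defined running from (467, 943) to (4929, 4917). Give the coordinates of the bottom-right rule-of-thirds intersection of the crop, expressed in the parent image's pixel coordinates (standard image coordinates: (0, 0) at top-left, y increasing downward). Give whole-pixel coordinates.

Crop width = 4929 − 467 = 4462 px; one third is 1487.33 px.
Crop height = 4917 − 943 = 3974 px; one third is 1324.67 px.
The bottom-right point is two-thirds across and two-thirds down within the crop:
x = 467 + 2 × 1487.33 ≈ 3442; y = 943 + 2 × 1324.67 ≈ 3592.

x = 3442 px, y = 3592 px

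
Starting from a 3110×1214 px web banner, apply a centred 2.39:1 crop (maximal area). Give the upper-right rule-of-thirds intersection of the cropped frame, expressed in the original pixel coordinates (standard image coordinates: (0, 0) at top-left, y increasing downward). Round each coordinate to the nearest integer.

(2039, 405)

3110/1214 > 2.39/1, so the 2.39:1 crop keeps the full height 1214 and trims width to 1214 × 2.39/1 = 2901.46 px.
Left offset = (3110 − 2901.46)/2 = 104.27 px; top offset = 0.
Upper-right is two-thirds across and one-third down within the crop:
x = 104.27 + 2 × 2901.46/3 ≈ 2039; y = 0.00 + 1 × 1214.00/3 ≈ 405.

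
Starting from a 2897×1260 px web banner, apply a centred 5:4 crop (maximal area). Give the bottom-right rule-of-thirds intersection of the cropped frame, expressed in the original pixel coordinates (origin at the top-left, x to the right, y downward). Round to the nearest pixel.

x = 1711 px, y = 840 px

2897/1260 > 5/4, so the 5:4 crop keeps the full height 1260 and trims width to 1260 × 5/4 = 1575.00 px.
Left offset = (2897 − 1575.00)/2 = 661.00 px; top offset = 0.
Bottom-right is two-thirds across and two-thirds down within the crop:
x = 661.00 + 2 × 1575.00/3 ≈ 1711; y = 0.00 + 2 × 1260.00/3 ≈ 840.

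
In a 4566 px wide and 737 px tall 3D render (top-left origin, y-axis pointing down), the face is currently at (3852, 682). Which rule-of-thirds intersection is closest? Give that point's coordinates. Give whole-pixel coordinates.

x = 3044 px, y = 491 px

Third lines: x ∈ {1522, 3044}, y ∈ {246, 491}.
3852 is closer to x = 3044; 682 is closer to y = 491.
So the nearest intersection is the lower-right power point.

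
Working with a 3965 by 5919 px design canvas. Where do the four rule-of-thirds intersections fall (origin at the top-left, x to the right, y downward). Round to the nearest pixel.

(1322, 1973), (2643, 1973), (1322, 3946), (2643, 3946)

One third of 3965 is 1321.67; one third of 5919 is 1973.
Vertical third lines at x = 1322 and x = 2643; horizontal third lines at y = 1973 and y = 3946.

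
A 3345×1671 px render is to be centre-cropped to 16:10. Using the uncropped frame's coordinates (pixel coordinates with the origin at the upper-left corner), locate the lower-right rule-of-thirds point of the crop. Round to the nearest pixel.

3345/1671 > 16/10, so the 16:10 crop keeps the full height 1671 and trims width to 1671 × 16/10 = 2673.60 px.
Left offset = (3345 − 2673.60)/2 = 335.70 px; top offset = 0.
Lower-right is two-thirds across and two-thirds down within the crop:
x = 335.70 + 2 × 2673.60/3 ≈ 2118; y = 0.00 + 2 × 1671.00/3 ≈ 1114.

x = 2118 px, y = 1114 px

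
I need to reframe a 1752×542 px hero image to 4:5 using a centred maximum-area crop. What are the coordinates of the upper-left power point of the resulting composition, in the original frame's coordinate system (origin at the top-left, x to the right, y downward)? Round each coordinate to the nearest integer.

(804, 181)

1752/542 > 4/5, so the 4:5 crop keeps the full height 542 and trims width to 542 × 4/5 = 433.60 px.
Left offset = (1752 − 433.60)/2 = 659.20 px; top offset = 0.
Upper-left is one-third across and one-third down within the crop:
x = 659.20 + 1 × 433.60/3 ≈ 804; y = 0.00 + 1 × 542.00/3 ≈ 181.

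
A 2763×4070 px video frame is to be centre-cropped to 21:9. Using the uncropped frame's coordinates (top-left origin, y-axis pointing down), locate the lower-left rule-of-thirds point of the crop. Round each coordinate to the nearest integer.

x = 921 px, y = 2232 px

2763/4070 < 21/9, so the 21:9 crop keeps the full width 2763 and trims height to 2763 × 9/21 = 1184.14 px.
Top offset = (4070 − 1184.14)/2 = 1442.93 px; left offset = 0.
Lower-left is one-third across and two-thirds down within the crop:
x = 0.00 + 1 × 2763.00/3 ≈ 921; y = 1442.93 + 2 × 1184.14/3 ≈ 2232.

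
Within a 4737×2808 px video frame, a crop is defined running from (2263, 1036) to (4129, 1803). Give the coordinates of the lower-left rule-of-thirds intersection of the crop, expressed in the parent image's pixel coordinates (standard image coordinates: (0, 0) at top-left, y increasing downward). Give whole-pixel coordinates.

(2885, 1547)

Crop width = 4129 − 2263 = 1866 px; one third is 622.00 px.
Crop height = 1803 − 1036 = 767 px; one third is 255.67 px.
The lower-left point is one-third across and two-thirds down within the crop:
x = 2263 + 1 × 622.00 ≈ 2885; y = 1036 + 2 × 255.67 ≈ 1547.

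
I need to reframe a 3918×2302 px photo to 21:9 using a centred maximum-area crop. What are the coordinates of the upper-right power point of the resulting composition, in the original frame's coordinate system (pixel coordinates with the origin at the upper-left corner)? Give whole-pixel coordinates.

3918/2302 < 21/9, so the 21:9 crop keeps the full width 3918 and trims height to 3918 × 9/21 = 1679.14 px.
Top offset = (2302 − 1679.14)/2 = 311.43 px; left offset = 0.
Upper-right is two-thirds across and one-third down within the crop:
x = 0.00 + 2 × 3918.00/3 ≈ 2612; y = 311.43 + 1 × 1679.14/3 ≈ 871.

x = 2612 px, y = 871 px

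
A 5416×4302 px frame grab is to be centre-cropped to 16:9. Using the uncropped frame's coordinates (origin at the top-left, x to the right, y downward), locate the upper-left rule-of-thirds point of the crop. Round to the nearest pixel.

5416/4302 < 16/9, so the 16:9 crop keeps the full width 5416 and trims height to 5416 × 9/16 = 3046.50 px.
Top offset = (4302 − 3046.50)/2 = 627.75 px; left offset = 0.
Upper-left is one-third across and one-third down within the crop:
x = 0.00 + 1 × 5416.00/3 ≈ 1805; y = 627.75 + 1 × 3046.50/3 ≈ 1643.

x = 1805 px, y = 1643 px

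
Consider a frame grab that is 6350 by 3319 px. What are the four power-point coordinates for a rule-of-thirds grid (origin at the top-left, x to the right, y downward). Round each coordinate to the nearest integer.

One third of 6350 is 2116.67; one third of 3319 is 1106.33.
Vertical third lines at x = 2117 and x = 4233; horizontal third lines at y = 1106 and y = 2213.

(2117, 1106), (4233, 1106), (2117, 2213), (4233, 2213)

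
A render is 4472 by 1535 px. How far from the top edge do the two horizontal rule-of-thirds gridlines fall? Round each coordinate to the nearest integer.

y = 512 px and y = 1023 px

1535 / 3 = 511.67, so the horizontal lines sit at one and two thirds of 1535.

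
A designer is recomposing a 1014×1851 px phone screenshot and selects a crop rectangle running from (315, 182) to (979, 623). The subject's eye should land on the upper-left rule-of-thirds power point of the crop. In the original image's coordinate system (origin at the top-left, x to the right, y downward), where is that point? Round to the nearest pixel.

(536, 329)

Crop width = 979 − 315 = 664 px; one third is 221.33 px.
Crop height = 623 − 182 = 441 px; one third is 147.00 px.
The upper-left point is one-third across and one-third down within the crop:
x = 315 + 1 × 221.33 ≈ 536; y = 182 + 1 × 147.00 ≈ 329.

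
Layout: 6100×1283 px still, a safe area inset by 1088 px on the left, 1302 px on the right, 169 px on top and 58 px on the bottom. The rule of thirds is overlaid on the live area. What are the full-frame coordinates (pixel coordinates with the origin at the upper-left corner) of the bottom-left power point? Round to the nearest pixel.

x = 2325 px, y = 873 px

Content width = 6100 − 1088 − 1302 = 3710 px; content height = 1283 − 169 − 58 = 1056 px.
Bottom-left is one-third across and two-thirds down within the live area.
x = 1088 + 1 × 3710/3 = 1088 + 1236.67 ≈ 2325
y = 169 + 2 × 1056/3 = 169 + 704.00 ≈ 873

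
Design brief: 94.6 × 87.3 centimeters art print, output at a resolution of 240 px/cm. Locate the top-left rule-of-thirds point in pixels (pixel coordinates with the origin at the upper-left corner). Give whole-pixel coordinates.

In pixels the canvas is 94.6 × 240 = 22704 wide and 87.3 × 240 = 20952 tall.
The top-left point is one-third across and one-third down:
x = 1 × 22704/3 ≈ 7568; y = 1 × 20952/3 ≈ 6984.

(7568, 6984)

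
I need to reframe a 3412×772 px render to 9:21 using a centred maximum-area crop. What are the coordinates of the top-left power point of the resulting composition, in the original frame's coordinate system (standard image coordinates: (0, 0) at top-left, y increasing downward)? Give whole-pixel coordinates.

(1651, 257)

3412/772 > 9/21, so the 9:21 crop keeps the full height 772 and trims width to 772 × 9/21 = 330.86 px.
Left offset = (3412 − 330.86)/2 = 1540.57 px; top offset = 0.
Top-left is one-third across and one-third down within the crop:
x = 1540.57 + 1 × 330.86/3 ≈ 1651; y = 0.00 + 1 × 772.00/3 ≈ 257.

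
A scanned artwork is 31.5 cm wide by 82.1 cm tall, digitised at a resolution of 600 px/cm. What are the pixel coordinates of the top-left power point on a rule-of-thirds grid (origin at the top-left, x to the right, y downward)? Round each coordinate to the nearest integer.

In pixels the canvas is 31.5 × 600 = 18900 wide and 82.1 × 600 = 49260 tall.
The top-left point is one-third across and one-third down:
x = 1 × 18900/3 ≈ 6300; y = 1 × 49260/3 ≈ 16420.

(6300, 16420)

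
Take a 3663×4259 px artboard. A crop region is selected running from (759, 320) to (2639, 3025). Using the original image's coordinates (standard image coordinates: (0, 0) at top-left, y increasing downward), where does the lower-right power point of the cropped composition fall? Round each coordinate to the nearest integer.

Crop width = 2639 − 759 = 1880 px; one third is 626.67 px.
Crop height = 3025 − 320 = 2705 px; one third is 901.67 px.
The lower-right point is two-thirds across and two-thirds down within the crop:
x = 759 + 2 × 626.67 ≈ 2012; y = 320 + 2 × 901.67 ≈ 2123.

(2012, 2123)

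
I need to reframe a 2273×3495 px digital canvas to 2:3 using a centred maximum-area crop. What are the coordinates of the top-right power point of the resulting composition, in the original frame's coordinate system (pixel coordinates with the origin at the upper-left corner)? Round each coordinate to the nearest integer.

2273/3495 < 2/3, so the 2:3 crop keeps the full width 2273 and trims height to 2273 × 3/2 = 3409.50 px.
Top offset = (3495 − 3409.50)/2 = 42.75 px; left offset = 0.
Top-right is two-thirds across and one-third down within the crop:
x = 0.00 + 2 × 2273.00/3 ≈ 1515; y = 42.75 + 1 × 3409.50/3 ≈ 1179.

(1515, 1179)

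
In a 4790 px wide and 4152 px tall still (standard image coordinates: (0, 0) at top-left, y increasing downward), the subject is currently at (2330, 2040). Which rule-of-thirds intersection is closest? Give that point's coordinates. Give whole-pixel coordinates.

Third lines: x ∈ {1597, 3193}, y ∈ {1384, 2768}.
2330 is closer to x = 1597; 2040 is closer to y = 1384.
So the nearest intersection is the upper-left power point.

(1597, 1384)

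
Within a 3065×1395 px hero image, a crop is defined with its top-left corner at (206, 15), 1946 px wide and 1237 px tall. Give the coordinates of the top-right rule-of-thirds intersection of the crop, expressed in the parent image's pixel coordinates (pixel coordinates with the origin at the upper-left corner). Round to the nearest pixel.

One third of the crop width 1946 is 648.67 px.
One third of the crop height 1237 is 412.33 px.
The top-right point is two-thirds across and one-third down within the crop:
x = 206 + 2 × 648.67 ≈ 1503; y = 15 + 1 × 412.33 ≈ 427.

(1503, 427)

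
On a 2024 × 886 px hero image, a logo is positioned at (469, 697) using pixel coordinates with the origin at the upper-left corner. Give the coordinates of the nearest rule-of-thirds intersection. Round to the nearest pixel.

Third lines: x ∈ {675, 1349}, y ∈ {295, 591}.
469 is closer to x = 675; 697 is closer to y = 591.
So the nearest intersection is the lower-left power point.

x = 675 px, y = 591 px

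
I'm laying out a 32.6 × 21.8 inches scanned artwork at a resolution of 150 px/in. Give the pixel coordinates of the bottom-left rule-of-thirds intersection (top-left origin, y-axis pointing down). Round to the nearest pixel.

In pixels the canvas is 32.6 × 150 = 4890 wide and 21.8 × 150 = 3270 tall.
The bottom-left point is one-third across and two-thirds down:
x = 1 × 4890/3 ≈ 1630; y = 2 × 3270/3 ≈ 2180.

(1630, 2180)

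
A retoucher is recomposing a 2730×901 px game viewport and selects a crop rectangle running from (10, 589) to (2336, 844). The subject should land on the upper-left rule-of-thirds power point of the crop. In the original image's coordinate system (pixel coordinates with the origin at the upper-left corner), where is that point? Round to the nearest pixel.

(785, 674)

Crop width = 2336 − 10 = 2326 px; one third is 775.33 px.
Crop height = 844 − 589 = 255 px; one third is 85.00 px.
The upper-left point is one-third across and one-third down within the crop:
x = 10 + 1 × 775.33 ≈ 785; y = 589 + 1 × 85.00 ≈ 674.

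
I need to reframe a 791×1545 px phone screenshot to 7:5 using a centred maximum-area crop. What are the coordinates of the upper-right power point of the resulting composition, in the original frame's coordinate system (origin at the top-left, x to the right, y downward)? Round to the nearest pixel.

791/1545 < 7/5, so the 7:5 crop keeps the full width 791 and trims height to 791 × 5/7 = 565.00 px.
Top offset = (1545 − 565.00)/2 = 490.00 px; left offset = 0.
Upper-right is two-thirds across and one-third down within the crop:
x = 0.00 + 2 × 791.00/3 ≈ 527; y = 490.00 + 1 × 565.00/3 ≈ 678.

x = 527 px, y = 678 px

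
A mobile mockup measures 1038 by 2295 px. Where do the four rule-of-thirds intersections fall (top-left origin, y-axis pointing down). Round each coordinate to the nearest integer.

(346, 765), (692, 765), (346, 1530), (692, 1530)

One third of 1038 is 346; one third of 2295 is 765.
Vertical third lines at x = 346 and x = 692; horizontal third lines at y = 765 and y = 1530.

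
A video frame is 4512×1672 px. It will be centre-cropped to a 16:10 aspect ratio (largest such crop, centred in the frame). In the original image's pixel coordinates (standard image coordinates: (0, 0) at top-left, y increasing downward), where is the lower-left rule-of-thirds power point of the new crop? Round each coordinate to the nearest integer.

x = 1810 px, y = 1115 px

4512/1672 > 16/10, so the 16:10 crop keeps the full height 1672 and trims width to 1672 × 16/10 = 2675.20 px.
Left offset = (4512 − 2675.20)/2 = 918.40 px; top offset = 0.
Lower-left is one-third across and two-thirds down within the crop:
x = 918.40 + 1 × 2675.20/3 ≈ 1810; y = 0.00 + 2 × 1672.00/3 ≈ 1115.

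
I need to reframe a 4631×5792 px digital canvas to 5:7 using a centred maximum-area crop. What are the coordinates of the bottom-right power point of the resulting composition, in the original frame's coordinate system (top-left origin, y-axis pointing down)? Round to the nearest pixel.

4631/5792 > 5/7, so the 5:7 crop keeps the full height 5792 and trims width to 5792 × 5/7 = 4137.14 px.
Left offset = (4631 − 4137.14)/2 = 246.93 px; top offset = 0.
Bottom-right is two-thirds across and two-thirds down within the crop:
x = 246.93 + 2 × 4137.14/3 ≈ 3005; y = 0.00 + 2 × 5792.00/3 ≈ 3861.

x = 3005 px, y = 3861 px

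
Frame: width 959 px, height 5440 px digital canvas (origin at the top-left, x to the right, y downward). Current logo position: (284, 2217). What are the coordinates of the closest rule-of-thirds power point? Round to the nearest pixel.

(320, 1813)

Third lines: x ∈ {320, 639}, y ∈ {1813, 3627}.
284 is closer to x = 320; 2217 is closer to y = 1813.
So the nearest intersection is the upper-left power point.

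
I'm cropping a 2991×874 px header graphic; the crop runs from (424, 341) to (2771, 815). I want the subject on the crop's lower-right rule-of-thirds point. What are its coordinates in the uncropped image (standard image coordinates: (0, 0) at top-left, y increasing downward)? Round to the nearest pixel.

x = 1989 px, y = 657 px

Crop width = 2771 − 424 = 2347 px; one third is 782.33 px.
Crop height = 815 − 341 = 474 px; one third is 158.00 px.
The lower-right point is two-thirds across and two-thirds down within the crop:
x = 424 + 2 × 782.33 ≈ 1989; y = 341 + 2 × 158.00 ≈ 657.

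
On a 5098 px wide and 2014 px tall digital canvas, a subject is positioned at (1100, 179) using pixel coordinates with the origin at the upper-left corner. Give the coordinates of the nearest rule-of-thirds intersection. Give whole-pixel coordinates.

(1699, 671)

Third lines: x ∈ {1699, 3399}, y ∈ {671, 1343}.
1100 is closer to x = 1699; 179 is closer to y = 671.
So the nearest intersection is the upper-left power point.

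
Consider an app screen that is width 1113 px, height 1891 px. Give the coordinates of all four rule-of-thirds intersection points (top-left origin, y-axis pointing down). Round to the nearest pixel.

One third of 1113 is 371; one third of 1891 is 630.33.
Vertical third lines at x = 371 and x = 742; horizontal third lines at y = 630 and y = 1261.

(371, 630), (742, 630), (371, 1261), (742, 1261)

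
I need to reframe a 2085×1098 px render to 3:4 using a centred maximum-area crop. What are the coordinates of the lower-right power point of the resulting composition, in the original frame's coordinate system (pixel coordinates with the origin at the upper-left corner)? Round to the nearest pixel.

2085/1098 > 3/4, so the 3:4 crop keeps the full height 1098 and trims width to 1098 × 3/4 = 823.50 px.
Left offset = (2085 − 823.50)/2 = 630.75 px; top offset = 0.
Lower-right is two-thirds across and two-thirds down within the crop:
x = 630.75 + 2 × 823.50/3 ≈ 1180; y = 0.00 + 2 × 1098.00/3 ≈ 732.

x = 1180 px, y = 732 px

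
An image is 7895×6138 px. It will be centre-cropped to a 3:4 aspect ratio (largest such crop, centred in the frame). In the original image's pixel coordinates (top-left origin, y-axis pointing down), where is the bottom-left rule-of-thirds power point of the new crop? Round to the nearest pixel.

7895/6138 > 3/4, so the 3:4 crop keeps the full height 6138 and trims width to 6138 × 3/4 = 4603.50 px.
Left offset = (7895 − 4603.50)/2 = 1645.75 px; top offset = 0.
Bottom-left is one-third across and two-thirds down within the crop:
x = 1645.75 + 1 × 4603.50/3 ≈ 3180; y = 0.00 + 2 × 6138.00/3 ≈ 4092.

(3180, 4092)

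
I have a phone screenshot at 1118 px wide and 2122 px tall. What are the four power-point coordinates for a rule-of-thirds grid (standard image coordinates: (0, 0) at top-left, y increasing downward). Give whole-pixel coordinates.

(373, 707), (745, 707), (373, 1415), (745, 1415)

One third of 1118 is 372.67; one third of 2122 is 707.33.
Vertical third lines at x = 373 and x = 745; horizontal third lines at y = 707 and y = 1415.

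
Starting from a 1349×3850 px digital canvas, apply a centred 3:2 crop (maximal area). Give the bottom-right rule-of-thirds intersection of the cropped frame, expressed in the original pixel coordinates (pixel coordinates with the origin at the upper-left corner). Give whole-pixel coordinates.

(899, 2075)

1349/3850 < 3/2, so the 3:2 crop keeps the full width 1349 and trims height to 1349 × 2/3 = 899.33 px.
Top offset = (3850 − 899.33)/2 = 1475.33 px; left offset = 0.
Bottom-right is two-thirds across and two-thirds down within the crop:
x = 0.00 + 2 × 1349.00/3 ≈ 899; y = 1475.33 + 2 × 899.33/3 ≈ 2075.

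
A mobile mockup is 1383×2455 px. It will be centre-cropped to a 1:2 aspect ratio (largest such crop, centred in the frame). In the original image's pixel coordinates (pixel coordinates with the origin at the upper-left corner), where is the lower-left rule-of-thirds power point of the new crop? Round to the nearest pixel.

(487, 1637)

1383/2455 > 1/2, so the 1:2 crop keeps the full height 2455 and trims width to 2455 × 1/2 = 1227.50 px.
Left offset = (1383 − 1227.50)/2 = 77.75 px; top offset = 0.
Lower-left is one-third across and two-thirds down within the crop:
x = 77.75 + 1 × 1227.50/3 ≈ 487; y = 0.00 + 2 × 2455.00/3 ≈ 1637.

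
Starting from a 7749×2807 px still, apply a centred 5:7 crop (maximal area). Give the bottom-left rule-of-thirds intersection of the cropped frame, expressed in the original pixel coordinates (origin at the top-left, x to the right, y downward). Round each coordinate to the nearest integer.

7749/2807 > 5/7, so the 5:7 crop keeps the full height 2807 and trims width to 2807 × 5/7 = 2005.00 px.
Left offset = (7749 − 2005.00)/2 = 2872.00 px; top offset = 0.
Bottom-left is one-third across and two-thirds down within the crop:
x = 2872.00 + 1 × 2005.00/3 ≈ 3540; y = 0.00 + 2 × 2807.00/3 ≈ 1871.

(3540, 1871)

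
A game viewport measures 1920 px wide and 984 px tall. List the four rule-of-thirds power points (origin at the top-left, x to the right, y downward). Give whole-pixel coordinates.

One third of 1920 is 640; one third of 984 is 328.
Vertical third lines at x = 640 and x = 1280; horizontal third lines at y = 328 and y = 656.

(640, 328), (1280, 328), (640, 656), (1280, 656)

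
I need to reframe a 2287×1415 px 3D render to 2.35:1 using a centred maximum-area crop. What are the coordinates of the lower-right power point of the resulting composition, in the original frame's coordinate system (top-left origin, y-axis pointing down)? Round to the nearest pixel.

(1525, 870)

2287/1415 < 2.35/1, so the 2.35:1 crop keeps the full width 2287 and trims height to 2287 × 1/2.35 = 973.19 px.
Top offset = (1415 − 973.19)/2 = 220.90 px; left offset = 0.
Lower-right is two-thirds across and two-thirds down within the crop:
x = 0.00 + 2 × 2287.00/3 ≈ 1525; y = 220.90 + 2 × 973.19/3 ≈ 870.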